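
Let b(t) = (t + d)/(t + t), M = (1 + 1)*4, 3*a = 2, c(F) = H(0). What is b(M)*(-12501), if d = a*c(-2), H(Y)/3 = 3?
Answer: -87507/8 ≈ -10938.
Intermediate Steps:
H(Y) = 9 (H(Y) = 3*3 = 9)
c(F) = 9
a = ⅔ (a = (⅓)*2 = ⅔ ≈ 0.66667)
M = 8 (M = 2*4 = 8)
d = 6 (d = (⅔)*9 = 6)
b(t) = (6 + t)/(2*t) (b(t) = (t + 6)/(t + t) = (6 + t)/((2*t)) = (6 + t)*(1/(2*t)) = (6 + t)/(2*t))
b(M)*(-12501) = ((½)*(6 + 8)/8)*(-12501) = ((½)*(⅛)*14)*(-12501) = (7/8)*(-12501) = -87507/8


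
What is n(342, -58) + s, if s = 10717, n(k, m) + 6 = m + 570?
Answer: 11223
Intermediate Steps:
n(k, m) = 564 + m (n(k, m) = -6 + (m + 570) = -6 + (570 + m) = 564 + m)
n(342, -58) + s = (564 - 58) + 10717 = 506 + 10717 = 11223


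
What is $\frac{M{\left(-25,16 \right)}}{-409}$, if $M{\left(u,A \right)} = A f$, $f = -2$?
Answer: $\frac{32}{409} \approx 0.07824$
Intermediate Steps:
$M{\left(u,A \right)} = - 2 A$ ($M{\left(u,A \right)} = A \left(-2\right) = - 2 A$)
$\frac{M{\left(-25,16 \right)}}{-409} = \frac{\left(-2\right) 16}{-409} = \left(-32\right) \left(- \frac{1}{409}\right) = \frac{32}{409}$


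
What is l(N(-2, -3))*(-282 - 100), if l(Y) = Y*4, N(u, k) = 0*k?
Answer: 0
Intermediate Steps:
N(u, k) = 0
l(Y) = 4*Y
l(N(-2, -3))*(-282 - 100) = (4*0)*(-282 - 100) = 0*(-382) = 0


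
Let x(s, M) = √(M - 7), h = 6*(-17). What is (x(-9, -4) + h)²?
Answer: (102 - I*√11)² ≈ 10393.0 - 676.59*I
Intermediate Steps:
h = -102
x(s, M) = √(-7 + M)
(x(-9, -4) + h)² = (√(-7 - 4) - 102)² = (√(-11) - 102)² = (I*√11 - 102)² = (-102 + I*√11)²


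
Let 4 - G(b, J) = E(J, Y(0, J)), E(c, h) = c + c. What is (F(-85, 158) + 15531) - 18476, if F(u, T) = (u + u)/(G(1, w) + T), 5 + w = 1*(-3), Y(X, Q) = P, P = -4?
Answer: -262190/89 ≈ -2946.0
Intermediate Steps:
Y(X, Q) = -4
E(c, h) = 2*c
w = -8 (w = -5 + 1*(-3) = -5 - 3 = -8)
G(b, J) = 4 - 2*J
F(u, T) = 2*u/(20 + T) (F(u, T) = (u + u)/((4 - 2*(-8)) + T) = (2*u)/((4 + 16) + T) = (2*u)/(20 + T) = 2*u/(20 + T))
(F(-85, 158) + 15531) - 18476 = (2*(-85)/(20 + 158) + 15531) - 18476 = (2*(-85)/178 + 15531) - 18476 = (2*(-85)*(1/178) + 15531) - 18476 = (-85/89 + 15531) - 18476 = 1382174/89 - 18476 = -262190/89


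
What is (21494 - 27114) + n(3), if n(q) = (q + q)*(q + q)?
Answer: -5584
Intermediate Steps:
n(q) = 4*q² (n(q) = (2*q)*(2*q) = 4*q²)
(21494 - 27114) + n(3) = (21494 - 27114) + 4*3² = -5620 + 4*9 = -5620 + 36 = -5584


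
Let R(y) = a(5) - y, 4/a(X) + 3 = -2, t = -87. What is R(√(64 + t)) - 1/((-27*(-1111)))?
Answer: -119993/149985 - I*√23 ≈ -0.80003 - 4.7958*I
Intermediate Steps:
a(X) = -⅘ (a(X) = 4/(-3 - 2) = 4/(-5) = 4*(-⅕) = -⅘)
R(y) = -⅘ - y
R(√(64 + t)) - 1/((-27*(-1111))) = (-⅘ - √(64 - 87)) - 1/((-27*(-1111))) = (-⅘ - √(-23)) - 1/29997 = (-⅘ - I*√23) - 1*1/29997 = (-⅘ - I*√23) - 1/29997 = -119993/149985 - I*√23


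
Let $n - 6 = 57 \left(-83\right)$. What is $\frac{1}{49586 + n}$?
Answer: $\frac{1}{44861} \approx 2.2291 \cdot 10^{-5}$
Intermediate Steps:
$n = -4725$ ($n = 6 + 57 \left(-83\right) = 6 - 4731 = -4725$)
$\frac{1}{49586 + n} = \frac{1}{49586 - 4725} = \frac{1}{44861}$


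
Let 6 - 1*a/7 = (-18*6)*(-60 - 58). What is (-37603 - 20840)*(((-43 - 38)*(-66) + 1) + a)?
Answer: 4898633817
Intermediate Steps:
a = -89166 (a = 42 - 7*(-18*6)*(-60 - 58) = 42 - (-756)*(-118) = 42 - 7*12744 = 42 - 89208 = -89166)
(-37603 - 20840)*(((-43 - 38)*(-66) + 1) + a) = (-37603 - 20840)*(((-43 - 38)*(-66) + 1) - 89166) = -58443*((-81*(-66) + 1) - 89166) = -58443*((5346 + 1) - 89166) = -58443*(5347 - 89166) = -58443*(-83819) = 4898633817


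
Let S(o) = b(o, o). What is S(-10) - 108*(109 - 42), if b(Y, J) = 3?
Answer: -7233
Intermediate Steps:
S(o) = 3
S(-10) - 108*(109 - 42) = 3 - 108*(109 - 42) = 3 - 108*67 = 3 - 7236 = -7233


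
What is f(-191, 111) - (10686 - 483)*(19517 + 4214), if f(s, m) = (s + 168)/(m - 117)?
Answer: -1452764335/6 ≈ -2.4213e+8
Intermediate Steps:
f(s, m) = (168 + s)/(-117 + m)
f(-191, 111) - (10686 - 483)*(19517 + 4214) = (168 - 191)/(-117 + 111) - (10686 - 483)*(19517 + 4214) = -23/(-6) - 10203*23731 = -⅙*(-23) - 1*242127393 = 23/6 - 242127393 = -1452764335/6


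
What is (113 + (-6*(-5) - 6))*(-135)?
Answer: -18495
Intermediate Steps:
(113 + (-6*(-5) - 6))*(-135) = (113 + (30 - 6))*(-135) = (113 + 24)*(-135) = 137*(-135) = -18495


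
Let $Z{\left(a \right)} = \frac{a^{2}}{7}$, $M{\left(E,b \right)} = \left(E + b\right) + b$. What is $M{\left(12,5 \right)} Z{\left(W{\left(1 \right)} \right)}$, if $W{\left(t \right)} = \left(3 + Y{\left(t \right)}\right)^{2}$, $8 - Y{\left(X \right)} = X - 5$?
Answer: $\frac{1113750}{7} \approx 1.5911 \cdot 10^{5}$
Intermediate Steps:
$Y{\left(X \right)} = 13 - X$ ($Y{\left(X \right)} = 8 - \left(X - 5\right) = 8 - \left(-5 + X\right) = 13 - X$)
$W{\left(t \right)} = \left(16 - t\right)^{2}$ ($W{\left(t \right)} = \left(3 - \left(-13 + t\right)\right)^{2} = \left(16 - t\right)^{2}$)
$M{\left(E,b \right)} = E + 2 b$
$Z{\left(a \right)} = \frac{a^{2}}{7}$ ($Z{\left(a \right)} = a^{2} \cdot \frac{1}{7} = \frac{a^{2}}{7}$)
$M{\left(12,5 \right)} Z{\left(W{\left(1 \right)} \right)} = \left(12 + 2 \cdot 5\right) \frac{\left(\left(-16 + 1\right)^{2}\right)^{2}}{7} = \left(12 + 10\right) \frac{\left(\left(-15\right)^{2}\right)^{2}}{7} = 22 \frac{225^{2}}{7} = 22 \cdot \frac{1}{7} \cdot 50625 = 22 \cdot \frac{50625}{7} = \frac{1113750}{7}$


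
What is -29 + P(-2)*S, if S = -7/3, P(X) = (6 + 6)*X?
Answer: 27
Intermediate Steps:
P(X) = 12*X
S = -7/3 (S = -7*⅓ = -7/3 ≈ -2.3333)
-29 + P(-2)*S = -29 + (12*(-2))*(-7/3) = -29 - 24*(-7/3) = -29 + 56 = 27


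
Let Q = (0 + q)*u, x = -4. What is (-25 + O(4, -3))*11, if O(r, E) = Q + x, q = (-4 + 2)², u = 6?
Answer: -55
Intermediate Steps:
q = 4 (q = (-2)² = 4)
Q = 24 (Q = (0 + 4)*6 = 4*6 = 24)
O(r, E) = 20 (O(r, E) = 24 - 4 = 20)
(-25 + O(4, -3))*11 = (-25 + 20)*11 = -5*11 = -55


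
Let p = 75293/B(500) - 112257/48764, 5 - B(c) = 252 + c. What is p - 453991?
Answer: -16541153035459/36426708 ≈ -4.5409e+5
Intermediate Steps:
B(c) = -247 - c (B(c) = 5 - (252 + c) = 5 + (-252 - c) = -247 - c)
p = -3755443831/36426708 (p = 75293/(-247 - 1*500) - 112257/48764 = 75293/(-247 - 500) - 112257*1/48764 = 75293/(-747) - 112257/48764 = 75293*(-1/747) - 112257/48764 = -75293/747 - 112257/48764 = -3755443831/36426708 ≈ -103.10)
p - 453991 = -3755443831/36426708 - 453991 = -16541153035459/36426708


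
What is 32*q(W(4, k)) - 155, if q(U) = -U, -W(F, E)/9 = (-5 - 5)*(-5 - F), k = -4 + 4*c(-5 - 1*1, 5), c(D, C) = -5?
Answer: 25765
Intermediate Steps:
k = -24 (k = -4 + 4*(-5) = -4 - 20 = -24)
W(F, E) = -450 - 90*F (W(F, E) = -9*(-5 - 5)*(-5 - F) = -(-90)*(-5 - F) = -9*(50 + 10*F) = -450 - 90*F)
32*q(W(4, k)) - 155 = 32*(-(-450 - 90*4)) - 155 = 32*(-(-450 - 360)) - 155 = 32*(-1*(-810)) - 155 = 32*810 - 155 = 25920 - 155 = 25765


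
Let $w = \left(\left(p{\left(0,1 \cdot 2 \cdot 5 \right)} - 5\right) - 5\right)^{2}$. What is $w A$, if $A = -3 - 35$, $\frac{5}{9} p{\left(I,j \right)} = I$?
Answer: $-3800$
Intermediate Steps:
$p{\left(I,j \right)} = \frac{9 I}{5}$
$A = -38$ ($A = -3 - 35 = -38$)
$w = 100$ ($w = \left(\left(\frac{9}{5} \cdot 0 - 5\right) - 5\right)^{2} = \left(\left(0 - 5\right) - 5\right)^{2} = \left(-5 - 5\right)^{2} = \left(-10\right)^{2} = 100$)
$w A = 100 \left(-38\right) = -3800$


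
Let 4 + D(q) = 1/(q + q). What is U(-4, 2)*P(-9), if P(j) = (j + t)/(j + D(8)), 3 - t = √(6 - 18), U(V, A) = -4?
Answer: -128/69 - 128*I*√3/207 ≈ -1.8551 - 1.071*I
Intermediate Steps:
D(q) = -4 + 1/(2*q) (D(q) = -4 + 1/(q + q) = -4 + 1/(2*q))
t = 3 - 2*I*√3 (t = 3 - √(6 - 18) = 3 - √(-12) = 3 - 2*I*√3 ≈ 3.0 - 3.4641*I)
P(j) = (3 + j - 2*I*√3)/(-63/16 + j) (P(j) = (j + (3 - 2*I*√3))/(j + (-4 + (½)/8)) = (3 + j - 2*I*√3)/(j + (-4 + (½)*(⅛))) = (3 + j - 2*I*√3)/(j + (-4 + 1/16)) = (3 + j - 2*I*√3)/(j - 63/16) = (3 + j - 2*I*√3)/(-63/16 + j))
U(-4, 2)*P(-9) = -64*(3 - 9 - 2*I*√3)/(-63 + 16*(-9)) = -64*(-6 - 2*I*√3)/(-63 - 144) = -64*(-6 - 2*I*√3)/(-207) = -64*(-1)*(-6 - 2*I*√3)/207 = -4*(32/69 + 32*I*√3/207) = -128/69 - 128*I*√3/207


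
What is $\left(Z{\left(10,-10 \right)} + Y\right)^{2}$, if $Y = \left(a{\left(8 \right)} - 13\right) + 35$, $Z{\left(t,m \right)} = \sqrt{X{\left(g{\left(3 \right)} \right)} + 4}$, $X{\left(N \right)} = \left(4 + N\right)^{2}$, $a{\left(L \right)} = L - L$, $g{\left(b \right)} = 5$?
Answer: $\left(22 + \sqrt{85}\right)^{2} \approx 974.66$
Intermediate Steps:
$a{\left(L \right)} = 0$
$Z{\left(t,m \right)} = \sqrt{85}$ ($Z{\left(t,m \right)} = \sqrt{\left(4 + 5\right)^{2} + 4} = \sqrt{9^{2} + 4} = \sqrt{81 + 4} = \sqrt{85}$)
$Y = 22$ ($Y = \left(0 - 13\right) + 35 = -13 + 35 = 22$)
$\left(Z{\left(10,-10 \right)} + Y\right)^{2} = \left(\sqrt{85} + 22\right)^{2} = \left(22 + \sqrt{85}\right)^{2}$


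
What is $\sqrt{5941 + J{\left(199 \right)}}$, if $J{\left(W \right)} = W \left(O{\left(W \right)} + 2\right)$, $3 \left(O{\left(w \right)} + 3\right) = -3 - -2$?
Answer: $\frac{\sqrt{51081}}{3} \approx 75.337$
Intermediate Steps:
$O{\left(w \right)} = - \frac{10}{3}$ ($O{\left(w \right)} = -3 + \frac{-3 - -2}{3} = -3 + \frac{-3 + 2}{3} = -3 + \frac{1}{3} \left(-1\right) = -3 - \frac{1}{3} = - \frac{10}{3}$)
$J{\left(W \right)} = - \frac{4 W}{3}$ ($J{\left(W \right)} = W \left(- \frac{10}{3} + 2\right) = W \left(- \frac{4}{3}\right) = - \frac{4 W}{3}$)
$\sqrt{5941 + J{\left(199 \right)}} = \sqrt{5941 - \frac{796}{3}} = \sqrt{\frac{17027}{3}} = \frac{\sqrt{51081}}{3}$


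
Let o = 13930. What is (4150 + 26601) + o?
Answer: 44681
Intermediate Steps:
(4150 + 26601) + o = (4150 + 26601) + 13930 = 30751 + 13930 = 44681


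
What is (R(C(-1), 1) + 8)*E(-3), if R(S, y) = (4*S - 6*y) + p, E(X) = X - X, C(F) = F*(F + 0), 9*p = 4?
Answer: 0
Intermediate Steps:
p = 4/9 (p = (⅑)*4 = 4/9 ≈ 0.44444)
C(F) = F² (C(F) = F*F = F²)
E(X) = 0
R(S, y) = 4/9 - 6*y + 4*S (R(S, y) = (4*S - 6*y) + 4/9 = (-6*y + 4*S) + 4/9 = 4/9 - 6*y + 4*S)
(R(C(-1), 1) + 8)*E(-3) = ((4/9 - 6*1 + 4*(-1)²) + 8)*0 = ((4/9 - 6 + 4*1) + 8)*0 = ((4/9 - 6 + 4) + 8)*0 = (-14/9 + 8)*0 = (58/9)*0 = 0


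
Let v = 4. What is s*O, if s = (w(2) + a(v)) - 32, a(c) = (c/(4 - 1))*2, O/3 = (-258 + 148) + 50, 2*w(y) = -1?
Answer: 5370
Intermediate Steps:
w(y) = -½ (w(y) = (½)*(-1) = -½)
O = -180 (O = 3*((-258 + 148) + 50) = 3*(-110 + 50) = 3*(-60) = -180)
a(c) = 2*c/3 (a(c) = (c/3)*2 = 2*c/3)
s = -179/6 (s = (-½ + (⅔)*4) - 32 = (-½ + 8/3) - 32 = 13/6 - 32 = -179/6 ≈ -29.833)
s*O = -179/6*(-180) = 5370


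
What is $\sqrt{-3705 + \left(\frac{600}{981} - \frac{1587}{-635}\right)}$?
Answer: $\frac{2 i \sqrt{39903076110630}}{207645} \approx 60.843 i$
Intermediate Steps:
$\sqrt{-3705 + \left(\frac{600}{981} - \frac{1587}{-635}\right)} = \sqrt{-3705 + \left(600 \cdot \frac{1}{981} - - \frac{1587}{635}\right)} = \sqrt{-3705 + \left(\frac{200}{327} + \frac{1587}{635}\right)} = \sqrt{-3705 + \frac{645949}{207645}} = \sqrt{- \frac{768678776}{207645}} = \frac{2 i \sqrt{39903076110630}}{207645}$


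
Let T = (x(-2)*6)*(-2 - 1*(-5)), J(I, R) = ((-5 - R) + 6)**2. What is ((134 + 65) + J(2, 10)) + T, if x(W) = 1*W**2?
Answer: 352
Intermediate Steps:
J(I, R) = (1 - R)**2
x(W) = W**2
T = 72 (T = ((-2)**2*6)*(-2 - 1*(-5)) = (4*6)*(-2 + 5) = 24*3 = 72)
((134 + 65) + J(2, 10)) + T = ((134 + 65) + (-1 + 10)**2) + 72 = (199 + 9**2) + 72 = (199 + 81) + 72 = 280 + 72 = 352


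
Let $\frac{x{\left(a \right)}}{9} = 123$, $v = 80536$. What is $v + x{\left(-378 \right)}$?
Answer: $81643$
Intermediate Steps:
$x{\left(a \right)} = 1107$ ($x{\left(a \right)} = 9 \cdot 123 = 1107$)
$v + x{\left(-378 \right)} = 80536 + 1107 = 81643$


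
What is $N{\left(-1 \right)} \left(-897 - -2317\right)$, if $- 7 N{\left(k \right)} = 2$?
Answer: $- \frac{2840}{7} \approx -405.71$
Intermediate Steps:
$N{\left(k \right)} = - \frac{2}{7}$ ($N{\left(k \right)} = \left(- \frac{1}{7}\right) 2 = - \frac{2}{7}$)
$N{\left(-1 \right)} \left(-897 - -2317\right) = - \frac{2 \left(-897 - -2317\right)}{7} = - \frac{2 \left(-897 + 2317\right)}{7} = \left(- \frac{2}{7}\right) 1420 = - \frac{2840}{7}$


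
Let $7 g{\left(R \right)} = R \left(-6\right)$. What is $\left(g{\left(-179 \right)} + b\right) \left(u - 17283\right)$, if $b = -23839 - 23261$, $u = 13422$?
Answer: $\frac{1268824986}{7} \approx 1.8126 \cdot 10^{8}$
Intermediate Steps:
$g{\left(R \right)} = - \frac{6 R}{7}$ ($g{\left(R \right)} = \frac{R \left(-6\right)}{7} = \frac{\left(-6\right) R}{7} = - \frac{6 R}{7}$)
$b = -47100$ ($b = -23839 - 23261 = -47100$)
$\left(g{\left(-179 \right)} + b\right) \left(u - 17283\right) = \left(\left(- \frac{6}{7}\right) \left(-179\right) - 47100\right) \left(13422 - 17283\right) = \left(\frac{1074}{7} - 47100\right) \left(-3861\right) = \left(- \frac{328626}{7}\right) \left(-3861\right) = \frac{1268824986}{7}$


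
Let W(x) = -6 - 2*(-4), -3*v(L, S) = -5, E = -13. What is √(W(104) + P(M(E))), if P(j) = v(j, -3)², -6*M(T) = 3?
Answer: √43/3 ≈ 2.1858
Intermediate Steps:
v(L, S) = 5/3 (v(L, S) = -⅓*(-5) = 5/3)
M(T) = -½ (M(T) = -⅙*3 = -½)
P(j) = 25/9 (P(j) = (5/3)² = 25/9)
W(x) = 2 (W(x) = -6 + 8 = 2)
√(W(104) + P(M(E))) = √(2 + 25/9) = √(43/9) = √43/3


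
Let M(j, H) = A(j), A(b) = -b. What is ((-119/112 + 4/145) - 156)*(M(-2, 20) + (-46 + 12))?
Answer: 728642/145 ≈ 5025.1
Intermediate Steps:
M(j, H) = -j
((-119/112 + 4/145) - 156)*(M(-2, 20) + (-46 + 12)) = ((-119/112 + 4/145) - 156)*(-1*(-2) + (-46 + 12)) = ((-119*1/112 + 4*(1/145)) - 156)*(2 - 34) = ((-17/16 + 4/145) - 156)*(-32) = (-2401/2320 - 156)*(-32) = -364321/2320*(-32) = 728642/145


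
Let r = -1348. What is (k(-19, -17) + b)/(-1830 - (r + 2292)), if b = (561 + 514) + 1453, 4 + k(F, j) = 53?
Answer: -2577/2774 ≈ -0.92898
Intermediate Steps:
k(F, j) = 49 (k(F, j) = -4 + 53 = 49)
b = 2528 (b = 1075 + 1453 = 2528)
(k(-19, -17) + b)/(-1830 - (r + 2292)) = (49 + 2528)/(-1830 - (-1348 + 2292)) = 2577/(-1830 - 1*944) = 2577/(-1830 - 944) = 2577/(-2774) = 2577*(-1/2774) = -2577/2774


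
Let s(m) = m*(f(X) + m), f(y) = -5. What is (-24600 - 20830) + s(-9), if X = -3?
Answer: -45304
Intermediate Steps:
s(m) = m*(-5 + m)
(-24600 - 20830) + s(-9) = (-24600 - 20830) - 9*(-5 - 9) = -45430 - 9*(-14) = -45430 + 126 = -45304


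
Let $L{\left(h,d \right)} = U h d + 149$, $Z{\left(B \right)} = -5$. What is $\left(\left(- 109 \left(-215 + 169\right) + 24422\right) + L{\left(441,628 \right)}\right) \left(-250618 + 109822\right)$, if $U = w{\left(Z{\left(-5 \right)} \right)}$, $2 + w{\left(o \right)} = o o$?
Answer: $-901008373644$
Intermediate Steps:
$w{\left(o \right)} = -2 + o^{2}$ ($w{\left(o \right)} = -2 + o o = -2 + o^{2}$)
$U = 23$ ($U = -2 + \left(-5\right)^{2} = -2 + 25 = 23$)
$L{\left(h,d \right)} = 149 + 23 d h$ ($L{\left(h,d \right)} = 23 h d + 149 = 23 d h + 149 = 149 + 23 d h$)
$\left(\left(- 109 \left(-215 + 169\right) + 24422\right) + L{\left(441,628 \right)}\right) \left(-250618 + 109822\right) = \left(\left(- 109 \left(-215 + 169\right) + 24422\right) + \left(149 + 23 \cdot 628 \cdot 441\right)\right) \left(-250618 + 109822\right) = \left(\left(\left(-109\right) \left(-46\right) + 24422\right) + \left(149 + 6369804\right)\right) \left(-140796\right) = \left(\left(5014 + 24422\right) + 6369953\right) \left(-140796\right) = \left(29436 + 6369953\right) \left(-140796\right) = 6399389 \left(-140796\right) = -901008373644$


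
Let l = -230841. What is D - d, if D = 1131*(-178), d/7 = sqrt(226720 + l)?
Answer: -201318 - 7*I*sqrt(4121) ≈ -2.0132e+5 - 449.37*I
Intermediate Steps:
d = 7*I*sqrt(4121) (d = 7*sqrt(226720 - 230841) = 7*sqrt(-4121) = 7*(I*sqrt(4121)) = 7*I*sqrt(4121) ≈ 449.37*I)
D = -201318
D - d = -201318 - 7*I*sqrt(4121)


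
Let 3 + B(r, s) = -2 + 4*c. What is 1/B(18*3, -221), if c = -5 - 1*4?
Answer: -1/41 ≈ -0.024390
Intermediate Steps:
c = -9 (c = -5 - 4 = -9)
B(r, s) = -41 (B(r, s) = -3 + (-2 + 4*(-9)) = -3 + (-2 - 36) = -3 - 38 = -41)
1/B(18*3, -221) = 1/(-41) = -1/41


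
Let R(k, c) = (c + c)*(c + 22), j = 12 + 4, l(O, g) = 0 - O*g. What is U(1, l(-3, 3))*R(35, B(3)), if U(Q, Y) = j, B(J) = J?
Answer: 2400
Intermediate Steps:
l(O, g) = -O*g (l(O, g) = 0 - O*g = -O*g)
j = 16
U(Q, Y) = 16
R(k, c) = 2*c*(22 + c) (R(k, c) = (2*c)*(22 + c) = 2*c*(22 + c))
U(1, l(-3, 3))*R(35, B(3)) = 16*(2*3*(22 + 3)) = 16*(2*3*25) = 16*150 = 2400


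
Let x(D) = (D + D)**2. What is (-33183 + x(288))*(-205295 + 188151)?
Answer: -5119078392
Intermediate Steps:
x(D) = 4*D**2 (x(D) = (2*D)**2 = 4*D**2)
(-33183 + x(288))*(-205295 + 188151) = (-33183 + 4*288**2)*(-205295 + 188151) = (-33183 + 4*82944)*(-17144) = (-33183 + 331776)*(-17144) = 298593*(-17144) = -5119078392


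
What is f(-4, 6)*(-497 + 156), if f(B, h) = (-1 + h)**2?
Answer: -8525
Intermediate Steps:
f(-4, 6)*(-497 + 156) = (-1 + 6)**2*(-497 + 156) = 5**2*(-341) = 25*(-341) = -8525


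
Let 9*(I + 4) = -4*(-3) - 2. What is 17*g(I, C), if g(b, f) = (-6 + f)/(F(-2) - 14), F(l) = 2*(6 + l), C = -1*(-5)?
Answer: 17/6 ≈ 2.8333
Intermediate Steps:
C = 5
F(l) = 12 + 2*l
I = -26/9 (I = -4 + (-4*(-3) - 2)/9 = -4 + (12 - 2)/9 = -4 + (⅑)*10 = -4 + 10/9 = -26/9 ≈ -2.8889)
g(b, f) = 1 - f/6 (g(b, f) = (-6 + f)/((12 + 2*(-2)) - 14) = (-6 + f)/((12 - 4) - 14) = (-6 + f)/(8 - 14) = (-6 + f)/(-6) = (-6 + f)*(-⅙) = 1 - f/6)
17*g(I, C) = 17*(1 - ⅙*5) = 17*(1 - ⅚) = 17*(⅙) = 17/6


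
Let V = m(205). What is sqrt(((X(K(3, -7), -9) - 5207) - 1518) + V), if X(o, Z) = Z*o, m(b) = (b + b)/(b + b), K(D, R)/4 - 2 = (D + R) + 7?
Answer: 2*I*sqrt(1726) ≈ 83.09*I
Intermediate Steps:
K(D, R) = 36 + 4*D + 4*R (K(D, R) = 8 + 4*((D + R) + 7) = 8 + 4*(7 + D + R) = 8 + (28 + 4*D + 4*R) = 36 + 4*D + 4*R)
m(b) = 1 (m(b) = (2*b)/((2*b)) = (2*b)*(1/(2*b)) = 1)
V = 1
sqrt(((X(K(3, -7), -9) - 5207) - 1518) + V) = sqrt(((-9*(36 + 4*3 + 4*(-7)) - 5207) - 1518) + 1) = sqrt(((-9*(36 + 12 - 28) - 5207) - 1518) + 1) = sqrt(((-9*20 - 5207) - 1518) + 1) = sqrt(((-180 - 5207) - 1518) + 1) = sqrt((-5387 - 1518) + 1) = sqrt(-6905 + 1) = sqrt(-6904) = 2*I*sqrt(1726)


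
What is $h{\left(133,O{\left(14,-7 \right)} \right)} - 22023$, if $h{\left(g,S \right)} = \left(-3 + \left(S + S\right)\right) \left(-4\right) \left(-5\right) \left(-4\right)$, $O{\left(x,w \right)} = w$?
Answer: $-20663$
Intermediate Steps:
$h{\left(g,S \right)} = 240 - 160 S$ ($h{\left(g,S \right)} = \left(-3 + 2 S\right) 20 \left(-4\right) = \left(-3 + 2 S\right) \left(-80\right) = 240 - 160 S$)
$h{\left(133,O{\left(14,-7 \right)} \right)} - 22023 = \left(240 - -1120\right) - 22023 = \left(240 + 1120\right) - 22023 = 1360 - 22023 = -20663$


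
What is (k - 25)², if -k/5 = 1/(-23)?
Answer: 324900/529 ≈ 614.18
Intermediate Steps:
k = 5/23 (k = -5/(-23) = -5*(-1/23) = 5/23 ≈ 0.21739)
(k - 25)² = (5/23 - 25)² = (-570/23)² = 324900/529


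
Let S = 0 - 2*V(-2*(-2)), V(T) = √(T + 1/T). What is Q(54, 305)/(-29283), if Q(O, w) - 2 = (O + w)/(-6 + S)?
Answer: 2116/556377 - 359*√17/556377 ≈ 0.0011428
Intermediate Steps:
S = -√17 (S = 0 - 2*√(-2*(-2) + 1/(-2*(-2))) = 0 - 2*√(4 + 1/4) = 0 - 2*√(4 + ¼) = 0 - √17 = -√17 ≈ -4.1231)
Q(O, w) = 2 + (O + w)/(-6 - √17)
Q(54, 305)/(-29283) = (2 - 6/19*54 - 6/19*305 + (1/19)*54*√17 + (1/19)*305*√17)/(-29283) = (2 - 324/19 - 1830/19 + 54*√17/19 + 305*√17/19)*(-1/29283) = (-2116/19 + 359*√17/19)*(-1/29283) = 2116/556377 - 359*√17/556377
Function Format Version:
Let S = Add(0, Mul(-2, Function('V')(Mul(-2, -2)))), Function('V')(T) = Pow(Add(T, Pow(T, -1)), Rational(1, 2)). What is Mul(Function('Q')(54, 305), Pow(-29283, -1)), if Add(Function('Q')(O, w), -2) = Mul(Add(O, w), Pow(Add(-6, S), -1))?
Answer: Add(Rational(2116, 556377), Mul(Rational(-359, 556377), Pow(17, Rational(1, 2)))) ≈ 0.0011428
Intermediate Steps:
S = Mul(-1, Pow(17, Rational(1, 2))) (S = Add(0, Mul(-2, Pow(Add(Mul(-2, -2), Pow(Mul(-2, -2), -1)), Rational(1, 2)))) = Add(0, Mul(-2, Pow(Add(4, Pow(4, -1)), Rational(1, 2)))) = Add(0, Mul(-2, Pow(Add(4, Rational(1, 4)), Rational(1, 2)))) = Add(0, Mul(-2, Pow(Rational(17, 4), Rational(1, 2)))) = Add(0, Mul(-2, Mul(Rational(1, 2), Pow(17, Rational(1, 2))))) = Add(0, Mul(-1, Pow(17, Rational(1, 2)))) = Mul(-1, Pow(17, Rational(1, 2))) ≈ -4.1231)
Function('Q')(O, w) = Add(2, Mul(Pow(Add(-6, Mul(-1, Pow(17, Rational(1, 2)))), -1), Add(O, w))) (Function('Q')(O, w) = Add(2, Mul(Add(O, w), Pow(Add(-6, Mul(-1, Pow(17, Rational(1, 2)))), -1))) = Add(2, Mul(Pow(Add(-6, Mul(-1, Pow(17, Rational(1, 2)))), -1), Add(O, w))))
Mul(Function('Q')(54, 305), Pow(-29283, -1)) = Mul(Add(2, Mul(Rational(-6, 19), 54), Mul(Rational(-6, 19), 305), Mul(Rational(1, 19), 54, Pow(17, Rational(1, 2))), Mul(Rational(1, 19), 305, Pow(17, Rational(1, 2)))), Pow(-29283, -1)) = Mul(Add(2, Rational(-324, 19), Rational(-1830, 19), Mul(Rational(54, 19), Pow(17, Rational(1, 2))), Mul(Rational(305, 19), Pow(17, Rational(1, 2)))), Rational(-1, 29283)) = Mul(Add(Rational(-2116, 19), Mul(Rational(359, 19), Pow(17, Rational(1, 2)))), Rational(-1, 29283)) = Add(Rational(2116, 556377), Mul(Rational(-359, 556377), Pow(17, Rational(1, 2))))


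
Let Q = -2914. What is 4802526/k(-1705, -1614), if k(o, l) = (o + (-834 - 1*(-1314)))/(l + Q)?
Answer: 21745837728/1225 ≈ 1.7752e+7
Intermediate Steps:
k(o, l) = (480 + o)/(-2914 + l) (k(o, l) = (o + (-834 - 1*(-1314)))/(l - 2914) = (o + (-834 + 1314))/(-2914 + l) = (o + 480)/(-2914 + l) = (480 + o)/(-2914 + l))
4802526/k(-1705, -1614) = 4802526/(((480 - 1705)/(-2914 - 1614))) = 4802526/((-1225/(-4528))) = 4802526/((-1/4528*(-1225))) = 4802526/(1225/4528) = 4802526*(4528/1225) = 21745837728/1225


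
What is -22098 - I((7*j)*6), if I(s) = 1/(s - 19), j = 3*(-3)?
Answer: -8772905/397 ≈ -22098.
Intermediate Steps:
j = -9
I(s) = 1/(-19 + s)
-22098 - I((7*j)*6) = -22098 - 1/(-19 + (7*(-9))*6) = -22098 - 1/(-19 - 63*6) = -22098 - 1/(-19 - 378) = -22098 - 1/(-397) = -22098 - 1*(-1/397) = -22098 + 1/397 = -8772905/397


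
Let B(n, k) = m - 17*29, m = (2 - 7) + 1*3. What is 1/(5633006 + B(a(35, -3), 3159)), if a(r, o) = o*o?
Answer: 1/5632511 ≈ 1.7754e-7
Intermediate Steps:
m = -2 (m = -5 + 3 = -2)
a(r, o) = o**2
B(n, k) = -495 (B(n, k) = -2 - 17*29 = -2 - 493 = -495)
1/(5633006 + B(a(35, -3), 3159)) = 1/(5633006 - 495) = 1/5632511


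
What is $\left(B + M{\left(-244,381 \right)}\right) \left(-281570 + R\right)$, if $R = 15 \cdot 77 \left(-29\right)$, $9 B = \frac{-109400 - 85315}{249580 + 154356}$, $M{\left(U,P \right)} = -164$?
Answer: $\frac{20878456149035}{403936} \approx 5.1688 \cdot 10^{7}$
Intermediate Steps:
$B = - \frac{21635}{403936}$ ($B = \frac{\left(-109400 - 85315\right) \frac{1}{249580 + 154356}}{9} = \frac{\left(-194715\right) \frac{1}{403936}}{9} = \frac{1}{9} \left(- \frac{194715}{403936}\right) = - \frac{21635}{403936} \approx -0.05356$)
$R = -33495$ ($R = 1155 \left(-29\right) = -33495$)
$\left(B + M{\left(-244,381 \right)}\right) \left(-281570 + R\right) = \left(- \frac{21635}{403936} - 164\right) \left(-281570 - 33495\right) = \left(- \frac{66267139}{403936}\right) \left(-315065\right) = \frac{20878456149035}{403936}$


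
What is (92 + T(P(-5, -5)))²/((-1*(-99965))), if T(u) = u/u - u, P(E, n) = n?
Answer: 9604/99965 ≈ 0.096074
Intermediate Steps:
T(u) = 1 - u
(92 + T(P(-5, -5)))²/((-1*(-99965))) = (92 + (1 - 1*(-5)))²/((-1*(-99965))) = (92 + (1 + 5))²/99965 = (92 + 6)²*(1/99965) = 98²*(1/99965) = 9604*(1/99965) = 9604/99965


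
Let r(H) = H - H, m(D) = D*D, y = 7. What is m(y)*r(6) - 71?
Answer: -71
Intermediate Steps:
m(D) = D²
r(H) = 0
m(y)*r(6) - 71 = 7²*0 - 71 = 49*0 - 71 = 0 - 71 = -71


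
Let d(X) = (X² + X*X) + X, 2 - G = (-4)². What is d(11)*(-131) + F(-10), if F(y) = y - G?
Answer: -33139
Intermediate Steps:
G = -14 (G = 2 - 1*(-4)² = 2 - 1*16 = 2 - 16 = -14)
d(X) = X + 2*X² (d(X) = (X² + X²) + X = 2*X² + X = X + 2*X²)
F(y) = 14 + y (F(y) = y - 1*(-14) = y + 14 = 14 + y)
d(11)*(-131) + F(-10) = (11*(1 + 2*11))*(-131) + (14 - 10) = (11*(1 + 22))*(-131) + 4 = (11*23)*(-131) + 4 = 253*(-131) + 4 = -33143 + 4 = -33139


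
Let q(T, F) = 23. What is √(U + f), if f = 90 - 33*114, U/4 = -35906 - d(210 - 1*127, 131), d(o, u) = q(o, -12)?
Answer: 2*I*√36847 ≈ 383.91*I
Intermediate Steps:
d(o, u) = 23
U = -143716 (U = 4*(-35906 - 1*23) = 4*(-35906 - 23) = 4*(-35929) = -143716)
f = -3672 (f = 90 - 3762 = -3672)
√(U + f) = √(-143716 - 3672) = √(-147388) = 2*I*√36847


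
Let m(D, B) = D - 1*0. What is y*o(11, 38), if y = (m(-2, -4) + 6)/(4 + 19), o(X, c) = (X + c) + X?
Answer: 240/23 ≈ 10.435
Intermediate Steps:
o(X, c) = c + 2*X
m(D, B) = D (m(D, B) = D + 0 = D)
y = 4/23 (y = (-2 + 6)/(4 + 19) = 4/23 ≈ 0.17391)
y*o(11, 38) = 4*(38 + 2*11)/23 = 4*(38 + 22)/23 = (4/23)*60 = 240/23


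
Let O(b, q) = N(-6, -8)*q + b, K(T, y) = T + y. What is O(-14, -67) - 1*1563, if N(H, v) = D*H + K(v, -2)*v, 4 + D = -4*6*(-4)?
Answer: 30047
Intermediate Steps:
D = 92 (D = -4 - 4*6*(-4) = -4 - 24*(-4) = -4 + 96 = 92)
N(H, v) = 92*H + v*(-2 + v) (N(H, v) = 92*H + (v - 2)*v = 92*H + (-2 + v)*v = 92*H + v*(-2 + v))
O(b, q) = b - 472*q (O(b, q) = (92*(-6) - 8*(-2 - 8))*q + b = (-552 - 8*(-10))*q + b = (-552 + 80)*q + b = -472*q + b = b - 472*q)
O(-14, -67) - 1*1563 = (-14 - 472*(-67)) - 1*1563 = (-14 + 31624) - 1563 = 31610 - 1563 = 30047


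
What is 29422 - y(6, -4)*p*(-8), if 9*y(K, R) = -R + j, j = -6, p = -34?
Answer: 265342/9 ≈ 29482.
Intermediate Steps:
y(K, R) = -⅔ - R/9 (y(K, R) = (-R - 6)/9 = (-6 - R)/9 = -⅔ - R/9)
29422 - y(6, -4)*p*(-8) = 29422 - (-⅔ - ⅑*(-4))*(-34)*(-8) = 29422 - (-⅔ + 4/9)*(-34)*(-8) = 29422 - (-2/9*(-34))*(-8) = 29422 - 68*(-8)/9 = 29422 - 1*(-544/9) = 29422 + 544/9 = 265342/9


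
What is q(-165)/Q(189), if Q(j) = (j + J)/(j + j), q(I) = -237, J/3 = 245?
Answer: -2133/22 ≈ -96.955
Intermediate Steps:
J = 735 (J = 3*245 = 735)
Q(j) = (735 + j)/(2*j) (Q(j) = (j + 735)/(j + j) = (735 + j)/((2*j)) = (735 + j)*(1/(2*j)) = (735 + j)/(2*j))
q(-165)/Q(189) = -237*378/(735 + 189) = -237/((1/2)*(1/189)*924) = -237/22/9 = -237*9/22 = -2133/22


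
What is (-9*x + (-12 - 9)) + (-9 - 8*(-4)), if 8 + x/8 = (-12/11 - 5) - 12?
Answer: 20686/11 ≈ 1880.5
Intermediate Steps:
x = -2296/11 (x = -64 + 8*((-12/11 - 5) - 12) = -64 + 8*(-67/11 - 12) = -64 + 8*(-199/11) = -64 - 1592/11 = -2296/11 ≈ -208.73)
(-9*x + (-12 - 9)) + (-9 - 8*(-4)) = (-9*(-2296/11) + (-12 - 9)) + (-9 - 8*(-4)) = (20664/11 - 21) + (-9 + 32) = 20433/11 + 23 = 20686/11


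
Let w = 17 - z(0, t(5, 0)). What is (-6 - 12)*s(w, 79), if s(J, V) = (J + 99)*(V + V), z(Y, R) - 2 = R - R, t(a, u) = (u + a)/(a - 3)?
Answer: -324216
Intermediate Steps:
t(a, u) = (a + u)/(-3 + a)
z(Y, R) = 2 (z(Y, R) = 2 + (R - R) = 2 + 0 = 2)
w = 15 (w = 17 - 1*2 = 17 - 2 = 15)
s(J, V) = 2*V*(99 + J) (s(J, V) = (99 + J)*(2*V) = 2*V*(99 + J))
(-6 - 12)*s(w, 79) = (-6 - 12)*(2*79*(99 + 15)) = -36*79*114 = -18*18012 = -324216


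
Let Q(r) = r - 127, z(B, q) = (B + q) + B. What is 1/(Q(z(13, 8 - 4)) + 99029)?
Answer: 1/98932 ≈ 1.0108e-5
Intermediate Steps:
z(B, q) = q + 2*B
Q(r) = -127 + r
1/(Q(z(13, 8 - 4)) + 99029) = 1/((-127 + ((8 - 4) + 2*13)) + 99029) = 1/((-127 + (4 + 26)) + 99029) = 1/((-127 + 30) + 99029) = 1/(-97 + 99029) = 1/98932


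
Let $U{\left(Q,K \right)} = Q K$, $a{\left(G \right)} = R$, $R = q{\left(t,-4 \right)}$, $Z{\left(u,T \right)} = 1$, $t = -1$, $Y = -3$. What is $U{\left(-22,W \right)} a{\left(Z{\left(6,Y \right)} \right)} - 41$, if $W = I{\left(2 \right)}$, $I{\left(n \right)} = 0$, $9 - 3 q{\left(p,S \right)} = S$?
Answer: $-41$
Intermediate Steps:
$q{\left(p,S \right)} = 3 - \frac{S}{3}$
$R = \frac{13}{3}$ ($R = 3 - - \frac{4}{3} = 3 + \frac{4}{3} = \frac{13}{3} \approx 4.3333$)
$W = 0$
$a{\left(G \right)} = \frac{13}{3}$
$U{\left(Q,K \right)} = K Q$
$U{\left(-22,W \right)} a{\left(Z{\left(6,Y \right)} \right)} - 41 = 0 \left(-22\right) \frac{13}{3} - 41 = 0 \cdot \frac{13}{3} - 41 = 0 - 41 = -41$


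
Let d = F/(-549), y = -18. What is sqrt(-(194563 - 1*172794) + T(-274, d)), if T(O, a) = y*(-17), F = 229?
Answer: 13*I*sqrt(127) ≈ 146.5*I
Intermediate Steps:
d = -229/549 (d = 229/(-549) = 229*(-1/549) = -229/549 ≈ -0.41712)
T(O, a) = 306 (T(O, a) = -18*(-17) = 306)
sqrt(-(194563 - 1*172794) + T(-274, d)) = sqrt(-(194563 - 1*172794) + 306) = sqrt(-(194563 - 172794) + 306) = sqrt(-1*21769 + 306) = sqrt(-21769 + 306) = sqrt(-21463) = 13*I*sqrt(127)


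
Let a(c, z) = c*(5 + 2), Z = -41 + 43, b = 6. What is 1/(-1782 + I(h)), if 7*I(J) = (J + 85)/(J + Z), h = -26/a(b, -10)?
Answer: -203/359974 ≈ -0.00056393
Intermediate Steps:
Z = 2
a(c, z) = 7*c (a(c, z) = c*7 = 7*c)
h = -13/21 (h = -26/(7*6) = -26/42 = -26*1/42 = -13/21 ≈ -0.61905)
I(J) = (85 + J)/(7*(2 + J)) (I(J) = ((J + 85)/(J + 2))/7 = ((85 + J)/(2 + J))/7 = (85 + J)/(7*(2 + J)))
1/(-1782 + I(h)) = 1/(-1782 + (85 - 13/21)/(7*(2 - 13/21))) = 1/(-1782 + (⅐)*(1772/21)/(29/21)) = 1/(-1782 + (⅐)*(21/29)*(1772/21)) = 1/(-1782 + 1772/203) = 1/(-359974/203) = -203/359974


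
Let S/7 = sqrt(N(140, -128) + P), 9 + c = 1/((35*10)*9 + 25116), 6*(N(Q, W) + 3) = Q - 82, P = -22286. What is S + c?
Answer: -254393/28266 + 7*I*sqrt(200514)/3 ≈ -9.0 + 1044.8*I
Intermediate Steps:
N(Q, W) = -50/3 + Q/6 (N(Q, W) = -3 + (Q - 82)/6 = -3 + (-82 + Q)/6 = -3 + (-41/3 + Q/6) = -50/3 + Q/6)
c = -254393/28266 (c = -9 + 1/((35*10)*9 + 25116) = -9 + 1/(350*9 + 25116) = -9 + 1/(3150 + 25116) = -9 + 1/28266 = -254393/28266 ≈ -9.0000)
S = 7*I*sqrt(200514)/3 (S = 7*sqrt((-50/3 + (1/6)*140) - 22286) = 7*sqrt((-50/3 + 70/3) - 22286) = 7*sqrt(20/3 - 22286) = 7*sqrt(-66838/3) = 7*(I*sqrt(200514)/3) = 7*I*sqrt(200514)/3 ≈ 1044.8*I)
S + c = 7*I*sqrt(200514)/3 - 254393/28266 = -254393/28266 + 7*I*sqrt(200514)/3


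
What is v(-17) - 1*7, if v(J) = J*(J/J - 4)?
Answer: 44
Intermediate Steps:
v(J) = -3*J (v(J) = J*(1 - 4) = J*(-3) = -3*J)
v(-17) - 1*7 = -3*(-17) - 1*7 = 51 - 7 = 44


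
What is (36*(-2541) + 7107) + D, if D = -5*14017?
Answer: -154454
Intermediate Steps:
D = -70085
(36*(-2541) + 7107) + D = (36*(-2541) + 7107) - 70085 = (-91476 + 7107) - 70085 = -84369 - 70085 = -154454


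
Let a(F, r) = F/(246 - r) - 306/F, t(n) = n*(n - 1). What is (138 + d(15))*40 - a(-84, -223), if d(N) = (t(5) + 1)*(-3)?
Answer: 2810751/938 ≈ 2996.5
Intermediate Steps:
t(n) = n*(-1 + n)
d(N) = -63 (d(N) = (5*(-1 + 5) + 1)*(-3) = (5*4 + 1)*(-3) = (20 + 1)*(-3) = 21*(-3) = -63)
a(F, r) = -306/F + F/(246 - r)
(138 + d(15))*40 - a(-84, -223) = (138 - 63)*40 - (75276 - 1*(-84)**2 - 306*(-223))/((-84)*(-246 - 223)) = 75*40 - (-1)*(75276 - 1*7056 + 68238)/(84*(-469)) = 3000 - (-1)*(-1)*(75276 - 7056 + 68238)/(84*469) = 3000 - (-1)*(-1)*136458/(84*469) = 3000 - 1*3249/938 = 3000 - 3249/938 = 2810751/938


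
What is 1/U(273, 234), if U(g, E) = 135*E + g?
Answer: 1/31863 ≈ 3.1384e-5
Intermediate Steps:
U(g, E) = g + 135*E
1/U(273, 234) = 1/(273 + 135*234) = 1/(273 + 31590) = 1/31863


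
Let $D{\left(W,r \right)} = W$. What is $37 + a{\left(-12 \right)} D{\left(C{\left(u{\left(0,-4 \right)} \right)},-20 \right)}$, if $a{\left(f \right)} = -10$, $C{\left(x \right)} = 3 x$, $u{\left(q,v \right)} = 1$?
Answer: $7$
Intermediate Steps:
$37 + a{\left(-12 \right)} D{\left(C{\left(u{\left(0,-4 \right)} \right)},-20 \right)} = 37 - 10 \cdot 3 \cdot 1 = 37 - 30 = 7$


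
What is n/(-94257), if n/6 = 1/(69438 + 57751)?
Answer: -2/3996151191 ≈ -5.0048e-10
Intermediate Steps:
n = 6/127189 (n = 6/(69438 + 57751) = 6/127189 ≈ 4.7174e-5)
n/(-94257) = (6/127189)/(-94257) = (6/127189)*(-1/94257) = -2/3996151191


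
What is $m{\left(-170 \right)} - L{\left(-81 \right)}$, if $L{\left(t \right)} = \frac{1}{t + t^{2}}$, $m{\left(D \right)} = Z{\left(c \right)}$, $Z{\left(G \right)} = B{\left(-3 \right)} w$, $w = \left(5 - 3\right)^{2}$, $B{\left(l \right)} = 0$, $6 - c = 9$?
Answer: $- \frac{1}{6480} \approx -0.00015432$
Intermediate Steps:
$c = -3$ ($c = 6 - 9 = -3$)
$w = 4$ ($w = 2^{2} = 4$)
$Z{\left(G \right)} = 0$ ($Z{\left(G \right)} = 0 \cdot 4 = 0$)
$m{\left(D \right)} = 0$
$m{\left(-170 \right)} - L{\left(-81 \right)} = 0 - \frac{1}{\left(-81\right) \left(1 - 81\right)} = 0 - - \frac{1}{81 \left(-80\right)} = 0 - \left(- \frac{1}{81}\right) \left(- \frac{1}{80}\right) = 0 - \frac{1}{6480} = - \frac{1}{6480}$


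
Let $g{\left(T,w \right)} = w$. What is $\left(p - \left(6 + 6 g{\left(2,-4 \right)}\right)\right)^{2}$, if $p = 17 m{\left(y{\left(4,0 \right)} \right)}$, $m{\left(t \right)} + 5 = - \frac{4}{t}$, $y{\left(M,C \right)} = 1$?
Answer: $18225$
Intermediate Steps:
$m{\left(t \right)} = -5 - \frac{4}{t}$
$p = -153$ ($p = 17 \left(-5 - \frac{4}{1}\right) = 17 \left(-5 - 4\right) = 17 \left(-9\right) = -153$)
$\left(p - \left(6 + 6 g{\left(2,-4 \right)}\right)\right)^{2} = \left(-153 - -18\right)^{2} = \left(-153 + \left(-6 + 24\right)\right)^{2} = \left(-153 + 18\right)^{2} = \left(-135\right)^{2} = 18225$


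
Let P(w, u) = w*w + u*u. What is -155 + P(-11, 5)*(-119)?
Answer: -17529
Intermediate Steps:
P(w, u) = u² + w² (P(w, u) = w² + u² = u² + w²)
-155 + P(-11, 5)*(-119) = -155 + (5² + (-11)²)*(-119) = -155 + (25 + 121)*(-119) = -155 + 146*(-119) = -155 - 17374 = -17529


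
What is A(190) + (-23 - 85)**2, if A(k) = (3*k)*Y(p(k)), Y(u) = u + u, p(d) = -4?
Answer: 7104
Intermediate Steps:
Y(u) = 2*u
A(k) = -24*k (A(k) = (3*k)*(2*(-4)) = (3*k)*(-8) = -24*k)
A(190) + (-23 - 85)**2 = -24*190 + (-23 - 85)**2 = -4560 + (-108)**2 = -4560 + 11664 = 7104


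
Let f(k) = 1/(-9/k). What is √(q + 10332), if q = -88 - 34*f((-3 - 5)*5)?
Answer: 2*√22709/3 ≈ 100.46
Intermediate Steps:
f(k) = -k/9
q = -2152/9 (q = -88 - (-34)*(-3 - 5)*5/9 = -88 - (-34)*(-8*5)/9 = -88 - (-34)*(-40)/9 = -88 - 34*40/9 = -88 - 1360/9 = -2152/9 ≈ -239.11)
√(q + 10332) = √(-2152/9 + 10332) = √(90836/9) = 2*√22709/3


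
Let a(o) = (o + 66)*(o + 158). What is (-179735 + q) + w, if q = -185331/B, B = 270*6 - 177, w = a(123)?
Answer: -60968883/481 ≈ -1.2675e+5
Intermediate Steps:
a(o) = (66 + o)*(158 + o)
w = 53109 (w = 10428 + 123**2 + 224*123 = 10428 + 15129 + 27552 = 53109)
B = 1443 (B = 1620 - 177 = 1443)
q = -61777/481 (q = -185331/1443 = -185331*1/1443 = -61777/481 ≈ -128.43)
(-179735 + q) + w = (-179735 - 61777/481) + 53109 = -86514312/481 + 53109 = -60968883/481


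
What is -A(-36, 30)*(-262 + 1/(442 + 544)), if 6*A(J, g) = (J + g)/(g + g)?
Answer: -258331/59160 ≈ -4.3667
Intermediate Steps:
A(J, g) = (J + g)/(12*g) (A(J, g) = ((J + g)/(g + g))/6 = ((J + g)/((2*g)))/6 = ((J + g)*(1/(2*g)))/6 = ((J + g)/(2*g))/6 = (J + g)/(12*g))
-A(-36, 30)*(-262 + 1/(442 + 544)) = -(1/12)*(-36 + 30)/30*(-262 + 1/(442 + 544)) = -(1/12)*(1/30)*(-6)*(-262 + 1/986) = -(-1)*(-262 + 1/986)/60 = -(-1)*(-258331)/(60*986) = -1*258331/59160 = -258331/59160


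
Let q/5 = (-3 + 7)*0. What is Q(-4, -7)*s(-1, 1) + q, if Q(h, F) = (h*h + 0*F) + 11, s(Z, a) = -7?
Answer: -189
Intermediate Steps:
Q(h, F) = 11 + h² (Q(h, F) = (h² + 0) + 11 = h² + 11 = 11 + h²)
q = 0 (q = 5*((-3 + 7)*0) = 5*(4*0) = 5*0 = 0)
Q(-4, -7)*s(-1, 1) + q = (11 + (-4)²)*(-7) + 0 = (11 + 16)*(-7) + 0 = 27*(-7) + 0 = -189 + 0 = -189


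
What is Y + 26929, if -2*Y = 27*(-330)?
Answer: 31384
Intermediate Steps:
Y = 4455 (Y = -27*(-330)/2 = -1/2*(-8910) = 4455)
Y + 26929 = 4455 + 26929 = 31384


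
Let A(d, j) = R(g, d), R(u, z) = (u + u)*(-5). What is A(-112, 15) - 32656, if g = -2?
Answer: -32636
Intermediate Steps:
R(u, z) = -10*u (R(u, z) = (2*u)*(-5) = -10*u)
A(d, j) = 20 (A(d, j) = -10*(-2) = 20)
A(-112, 15) - 32656 = 20 - 32656 = -32636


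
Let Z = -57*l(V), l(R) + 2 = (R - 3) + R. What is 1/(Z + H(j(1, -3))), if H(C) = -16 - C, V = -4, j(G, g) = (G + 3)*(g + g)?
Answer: 1/749 ≈ 0.0013351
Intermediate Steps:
j(G, g) = 2*g*(3 + G) (j(G, g) = (3 + G)*(2*g) = 2*g*(3 + G))
l(R) = -5 + 2*R (l(R) = -2 + ((R - 3) + R) = -2 + ((-3 + R) + R) = -2 + (-3 + 2*R) = -5 + 2*R)
Z = 741 (Z = -57*(-5 + 2*(-4)) = -57*(-5 - 8) = -57*(-13) = 741)
1/(Z + H(j(1, -3))) = 1/(741 + (-16 - 2*(-3)*(3 + 1))) = 1/(741 + (-16 - 2*(-3)*4)) = 1/(741 + (-16 - 1*(-24))) = 1/(741 + (-16 + 24)) = 1/(741 + 8) = 1/749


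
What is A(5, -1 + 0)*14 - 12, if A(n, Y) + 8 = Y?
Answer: -138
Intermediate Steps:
A(n, Y) = -8 + Y
A(5, -1 + 0)*14 - 12 = (-8 + (-1 + 0))*14 - 12 = (-8 - 1)*14 - 12 = -9*14 - 12 = -126 - 12 = -138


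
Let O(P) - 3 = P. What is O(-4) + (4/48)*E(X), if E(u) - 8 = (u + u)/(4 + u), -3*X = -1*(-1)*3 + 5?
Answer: -2/3 ≈ -0.66667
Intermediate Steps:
O(P) = 3 + P
X = -8/3 (X = -(-1*(-1)*3 + 5)/3 = -(1*3 + 5)/3 = -(3 + 5)/3 = -1/3*8 = -8/3 ≈ -2.6667)
E(u) = 8 + 2*u/(4 + u) (E(u) = 8 + (u + u)/(4 + u) = 8 + (2*u)/(4 + u) = 8 + 2*u/(4 + u))
O(-4) + (4/48)*E(X) = (3 - 4) + (4/48)*(2*(16 + 5*(-8/3))/(4 - 8/3)) = -1 + (4*(1/48))*(2*(16 - 40/3)/(4/3)) = -1 + (2*(3/4)*(8/3))/12 = -1 + (1/12)*4 = -1 + 1/3 = -2/3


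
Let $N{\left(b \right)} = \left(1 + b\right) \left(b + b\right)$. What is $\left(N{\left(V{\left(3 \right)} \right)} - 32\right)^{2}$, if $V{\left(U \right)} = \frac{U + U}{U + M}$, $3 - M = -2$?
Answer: $\frac{55225}{64} \approx 862.89$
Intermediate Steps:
$M = 5$ ($M = 3 - -2 = 3 + 2 = 5$)
$V{\left(U \right)} = \frac{2 U}{5 + U}$ ($V{\left(U \right)} = \frac{U + U}{U + 5} = \frac{2 U}{5 + U}$)
$N{\left(b \right)} = 2 b \left(1 + b\right)$ ($N{\left(b \right)} = \left(1 + b\right) 2 b = 2 b \left(1 + b\right)$)
$\left(N{\left(V{\left(3 \right)} \right)} - 32\right)^{2} = \left(2 \cdot 2 \cdot 3 \frac{1}{5 + 3} \left(1 + 2 \cdot 3 \frac{1}{5 + 3}\right) - 32\right)^{2} = \left(2 \cdot 2 \cdot 3 \cdot \frac{1}{8} \left(1 + 2 \cdot 3 \cdot \frac{1}{8}\right) - 32\right)^{2} = \left(2 \cdot \frac{3}{4} \left(1 + \frac{3}{4}\right) - 32\right)^{2} = \left(2 \cdot \frac{3}{4} \cdot \frac{7}{4} - 32\right)^{2} = \left(\frac{21}{8} - 32\right)^{2} = \left(- \frac{235}{8}\right)^{2} = \frac{55225}{64}$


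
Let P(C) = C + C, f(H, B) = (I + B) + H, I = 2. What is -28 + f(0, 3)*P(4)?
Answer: 12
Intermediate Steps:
f(H, B) = 2 + B + H (f(H, B) = (2 + B) + H = 2 + B + H)
P(C) = 2*C
-28 + f(0, 3)*P(4) = -28 + (2 + 3 + 0)*(2*4) = -28 + 5*8 = -28 + 40 = 12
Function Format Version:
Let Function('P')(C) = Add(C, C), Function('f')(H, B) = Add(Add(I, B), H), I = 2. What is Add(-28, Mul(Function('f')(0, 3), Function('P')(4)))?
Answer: 12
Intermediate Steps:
Function('f')(H, B) = Add(2, B, H) (Function('f')(H, B) = Add(Add(2, B), H) = Add(2, B, H))
Function('P')(C) = Mul(2, C)
Add(-28, Mul(Function('f')(0, 3), Function('P')(4))) = Add(-28, Mul(Add(2, 3, 0), Mul(2, 4))) = Add(-28, Mul(5, 8)) = Add(-28, 40) = 12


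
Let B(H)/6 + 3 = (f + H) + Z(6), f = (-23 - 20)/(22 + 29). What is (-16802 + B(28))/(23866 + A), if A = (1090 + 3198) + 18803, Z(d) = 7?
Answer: -282456/798269 ≈ -0.35384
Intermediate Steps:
f = -43/51 ≈ -0.84314
B(H) = 322/17 + 6*H (B(H) = -18 + 6*((-43/51 + H) + 7) = -18 + 6*(314/51 + H) = -18 + (628/17 + 6*H) = 322/17 + 6*H)
A = 23091 (A = 4288 + 18803 = 23091)
(-16802 + B(28))/(23866 + A) = (-16802 + (322/17 + 6*28))/(23866 + 23091) = (-16802 + (322/17 + 168))/46957 = (-16802 + 3178/17)*(1/46957) = -282456/17*1/46957 = -282456/798269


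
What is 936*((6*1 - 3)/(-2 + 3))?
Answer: 2808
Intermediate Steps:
936*((6*1 - 3)/(-2 + 3)) = 936*((6 - 3)/1) = 936*(3*1) = 936*3 = 2808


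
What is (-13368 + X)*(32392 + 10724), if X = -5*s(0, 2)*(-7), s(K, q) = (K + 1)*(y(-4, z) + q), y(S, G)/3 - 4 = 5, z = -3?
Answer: -532611948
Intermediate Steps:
y(S, G) = 27 (y(S, G) = 12 + 3*5 = 12 + 15 = 27)
s(K, q) = (1 + K)*(27 + q) (s(K, q) = (K + 1)*(27 + q) = (1 + K)*(27 + q))
X = 1015 (X = -5*(27 + 2 + 27*0 + 0*2)*(-7) = -5*(27 + 2 + 0 + 0)*(-7) = -5*29*(-7) = -145*(-7) = 1015)
(-13368 + X)*(32392 + 10724) = (-13368 + 1015)*(32392 + 10724) = -12353*43116 = -532611948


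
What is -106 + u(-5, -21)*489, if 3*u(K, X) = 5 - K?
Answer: 1524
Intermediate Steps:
u(K, X) = 5/3 - K/3 (u(K, X) = (5 - K)/3 = 5/3 - K/3)
-106 + u(-5, -21)*489 = -106 + (5/3 - ⅓*(-5))*489 = -106 + (5/3 + 5/3)*489 = -106 + (10/3)*489 = -106 + 1630 = 1524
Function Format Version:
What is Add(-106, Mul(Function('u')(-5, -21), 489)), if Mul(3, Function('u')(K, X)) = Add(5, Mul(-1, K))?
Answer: 1524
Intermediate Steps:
Function('u')(K, X) = Add(Rational(5, 3), Mul(Rational(-1, 3), K)) (Function('u')(K, X) = Mul(Rational(1, 3), Add(5, Mul(-1, K))) = Add(Rational(5, 3), Mul(Rational(-1, 3), K)))
Add(-106, Mul(Function('u')(-5, -21), 489)) = Add(-106, Mul(Add(Rational(5, 3), Mul(Rational(-1, 3), -5)), 489)) = Add(-106, Mul(Add(Rational(5, 3), Rational(5, 3)), 489)) = Add(-106, Mul(Rational(10, 3), 489)) = Add(-106, 1630) = 1524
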